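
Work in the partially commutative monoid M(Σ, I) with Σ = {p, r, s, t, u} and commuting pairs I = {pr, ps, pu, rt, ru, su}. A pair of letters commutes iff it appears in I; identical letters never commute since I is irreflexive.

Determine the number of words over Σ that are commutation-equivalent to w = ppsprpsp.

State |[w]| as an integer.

56

piece 0:p — minimal
piece 1:p rests on {0:p}
piece 2:s — minimal
piece 3:p rests on {1:p}
piece 4:r rests on {2:s}
piece 5:p rests on {3:p}
piece 6:s rests on {4:r}
piece 7:p rests on {5:p}
minimal pieces: {0:p, 2:s}
ways to finish when only these pieces remain (= sum over removing one remaining piece with nothing left below it):
  1 left: {6}→1  {7}→1
  2 left: {4,6}→1  {5,7}→1  {6,7}→2
  3 left: {2,4,6}→1  {3,5,7}→1  {4,6,7}→3  {5,6,7}→3
  4 left: {1,3,5,7}→1  {2,4,6,7}→4  {3,5,6,7}→4  {4,5,6,7}→6
  5 left: {0,1,3,5,7}→1  {1,3,5,6,7}→5  {2,4,5,6,7}→10  {3,4,5,6,7}→10
  6 left: {0,1,3,5,6,7}→6  {1,3,4,5,6,7}→15  {2,3,4,5,6,7}→20
  placing 0:p first → 35 extensions
  placing 2:s first → 21 extensions
total linear extensions = 56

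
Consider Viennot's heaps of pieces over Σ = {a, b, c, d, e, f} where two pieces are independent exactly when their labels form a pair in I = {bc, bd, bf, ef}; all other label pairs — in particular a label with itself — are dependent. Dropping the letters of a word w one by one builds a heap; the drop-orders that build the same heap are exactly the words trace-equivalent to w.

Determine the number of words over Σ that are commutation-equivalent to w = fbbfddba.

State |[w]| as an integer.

35

0(f) covers ∅
1(b) covers ∅
2(b) covers 1:b
3(f) covers 0:f
4(d) covers 3:f
5(d) covers 4:d
6(b) covers 2:b
7(a) covers 5:d, 6:b
floor of heap: 0:f, 1:b
completions by unplaced set U, small U first (add the entries for U minus each lowest piece of U):
  |U|=1: {7}:1
  |U|=2: {5,7}:1  {6,7}:1
  |U|=3: {2,6,7}:1  {4,5,7}:1  {5,6,7}:2
  |U|=4: {1,2,6,7}:1  {2,5,6,7}:3  {3,4,5,7}:1  {4,5,6,7}:3
  |U|=5: {0,3,4,5,7}:1  {1,2,5,6,7}:4  {2,4,5,6,7}:6  {3,4,5,6,7}:4
  |U|=6: {0,3,4,5,6,7}:5  {1,2,4,5,6,7}:10  {2,3,4,5,6,7}:10
  start at 0(f): 20
  start at 1(b): 15
sum over floor = 35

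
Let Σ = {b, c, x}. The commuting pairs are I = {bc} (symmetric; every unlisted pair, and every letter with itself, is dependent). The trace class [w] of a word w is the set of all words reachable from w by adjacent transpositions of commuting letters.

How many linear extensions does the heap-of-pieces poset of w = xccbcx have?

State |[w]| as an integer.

drop 0:x onto floor
drop 1:c onto {0:x}
drop 2:c onto {1:c}
drop 3:b onto {0:x}
drop 4:c onto {2:c}
drop 5:x onto {3:b, 4:c}
ground layer = {0:x}
drop-orders for the pieces not yet dropped (sum over which currently-grounded one goes next):
  1 to go: {5} 1
  2 to go: {3,5} 1  {4,5} 1
  3 to go: {2,4,5} 1  {3,4,5} 2
  4 to go: {1,2,4,5} 1  {2,3,4,5} 3
  if 0:x drops first: 4 orders

4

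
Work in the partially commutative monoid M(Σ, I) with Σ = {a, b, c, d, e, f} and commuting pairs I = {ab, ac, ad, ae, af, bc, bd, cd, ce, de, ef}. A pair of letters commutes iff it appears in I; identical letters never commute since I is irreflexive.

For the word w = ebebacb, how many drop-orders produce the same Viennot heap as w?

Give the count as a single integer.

drop 0:e onto floor
drop 1:b onto {0:e}
drop 2:e onto {1:b}
drop 3:b onto {2:e}
drop 4:a onto floor
drop 5:c onto floor
drop 6:b onto {3:b}
ground layer = {0:e, 4:a, 5:c}
drop-orders for the pieces not yet dropped (sum over which currently-grounded one goes next):
  1 to go: {4} 1  {5} 1  {6} 1
  2 to go: {3,6} 1  {4,5} 2  {4,6} 2  {5,6} 2
  3 to go: {2,3,6} 1  {3,4,6} 3  {3,5,6} 3  {4,5,6} 6
  4 to go: {1,2,3,6} 1  {2,3,4,6} 4  {2,3,5,6} 4  {3,4,5,6} 12
  5 to go: {0,1,2,3,6} 1  {1,2,3,4,6} 5  {1,2,3,5,6} 5  {2,3,4,5,6} 20
  if 0:e drops first: 30 orders
  if 4:a drops first: 6 orders
  if 5:c drops first: 6 orders
heap linearizations: 42

42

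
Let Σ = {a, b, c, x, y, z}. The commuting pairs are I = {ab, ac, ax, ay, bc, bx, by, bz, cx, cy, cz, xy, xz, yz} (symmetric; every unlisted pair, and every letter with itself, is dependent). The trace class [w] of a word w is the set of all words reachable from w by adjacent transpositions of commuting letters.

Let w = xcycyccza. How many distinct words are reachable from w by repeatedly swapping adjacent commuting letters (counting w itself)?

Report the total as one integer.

3780

0(x) covers ∅
1(c) covers ∅
2(y) covers ∅
3(c) covers 1:c
4(y) covers 2:y
5(c) covers 3:c
6(c) covers 5:c
7(z) covers ∅
8(a) covers 7:z
floor of heap: 0:x, 1:c, 2:y, 7:z
completions by unplaced set U, small U first (add the entries for U minus each lowest piece of U):
  |U|=1: {0}:1  {4}:1  {6}:1  {8}:1
  |U|=2: {0,4}:2  {0,6}:2  {0,8}:2  {2,4}:1  {4,6}:2  {4,8}:2  {5,6}:1  {6,8}:2  {7,8}:1
  |U|=3: {0,2,4}:3  {0,4,6}:6  {0,4,8}:6  {0,5,6}:3  {0,6,8}:6  {0,7,8}:3  {2,4,6}:3  {2,4,8}:3  {3,5,6}:1  {4,5,6}:3  {4,6,8}:6  {4,7,8}:3  {5,6,8}:3  {6,7,8}:3
  |U|=4: {0,2,4,6}:12  {0,2,4,8}:12  {0,3,5,6}:4  {0,4,5,6}:12  {0,4,6,8}:24  {0,4,7,8}:12  {0,5,6,8}:12  {0,6,7,8}:12  {1,3,5,6}:1  {2,4,5,6}:6  {2,4,6,8}:12  {2,4,7,8}:6  {3,4,5,6}:4  {3,5,6,8}:4  {4,5,6,8}:12  {4,6,7,8}:12  {5,6,7,8}:6
  |U|=5: {0,1,3,5,6}:5  {0,2,4,5,6}:30  {0,2,4,6,8}:60  {0,2,4,7,8}:30  {0,3,4,5,6}:20  {0,3,5,6,8}:20  {0,4,5,6,8}:60  {0,4,6,7,8}:60  {0,5,6,7,8}:30  {1,3,4,5,6}:5  {1,3,5,6,8}:5  {2,3,4,5,6}:10  {2,4,5,6,8}:30  {2,4,6,7,8}:30  {3,4,5,6,8}:20  {3,5,6,7,8}:10  {4,5,6,7,8}:30
  |U|=6: {0,1,3,4,5,6}:30  {0,1,3,5,6,8}:30  {0,2,3,4,5,6}:60  {0,2,4,5,6,8}:180  {0,2,4,6,7,8}:180  {0,3,4,5,6,8}:120  {0,3,5,6,7,8}:60  {0,4,5,6,7,8}:180  {1,2,3,4,5,6}:15  {1,3,4,5,6,8}:30  {1,3,5,6,7,8}:15  {2,3,4,5,6,8}:60  {2,4,5,6,7,8}:90  {3,4,5,6,7,8}:60
  |U|=7: {0,1,2,3,4,5,6}:105  {0,1,3,4,5,6,8}:210  {0,1,3,5,6,7,8}:105  {0,2,3,4,5,6,8}:420  {0,2,4,5,6,7,8}:630  {0,3,4,5,6,7,8}:420  {1,2,3,4,5,6,8}:105  {1,3,4,5,6,7,8}:105  {2,3,4,5,6,7,8}:210
  start at 0(x): 420
  start at 1(c): 1680
  start at 2(y): 840
  start at 7(z): 840
sum over floor = 3780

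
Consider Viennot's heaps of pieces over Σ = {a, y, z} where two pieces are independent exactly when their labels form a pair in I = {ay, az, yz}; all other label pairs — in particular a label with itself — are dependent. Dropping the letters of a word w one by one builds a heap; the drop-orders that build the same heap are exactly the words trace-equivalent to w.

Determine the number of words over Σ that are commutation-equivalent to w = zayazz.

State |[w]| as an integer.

60

drop 0:z onto floor
drop 1:a onto floor
drop 2:y onto floor
drop 3:a onto {1:a}
drop 4:z onto {0:z}
drop 5:z onto {4:z}
ground layer = {0:z, 1:a, 2:y}
drop-orders for the pieces not yet dropped (sum over which currently-grounded one goes next):
  1 to go: {2} 1  {3} 1  {5} 1
  2 to go: {1,3} 1  {2,3} 2  {2,5} 2  {3,5} 2  {4,5} 1
  3 to go: {0,4,5} 1  {1,2,3} 3  {1,3,5} 3  {2,3,5} 6  {2,4,5} 3  {3,4,5} 3
  4 to go: {0,2,4,5} 4  {0,3,4,5} 4  {1,2,3,5} 12  {1,3,4,5} 6  {2,3,4,5} 12
  if 0:z drops first: 30 orders
  if 1:a drops first: 20 orders
  if 2:y drops first: 10 orders
heap linearizations: 60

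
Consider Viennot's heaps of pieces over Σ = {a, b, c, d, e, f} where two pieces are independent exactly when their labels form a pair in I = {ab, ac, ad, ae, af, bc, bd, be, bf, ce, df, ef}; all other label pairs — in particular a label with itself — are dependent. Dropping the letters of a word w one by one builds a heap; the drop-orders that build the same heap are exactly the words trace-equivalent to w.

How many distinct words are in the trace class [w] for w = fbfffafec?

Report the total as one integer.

504

piece 0:f — minimal
piece 1:b — minimal
piece 2:f rests on {0:f}
piece 3:f rests on {2:f}
piece 4:f rests on {3:f}
piece 5:a — minimal
piece 6:f rests on {4:f}
piece 7:e — minimal
piece 8:c rests on {6:f}
minimal pieces: {0:f, 1:b, 5:a, 7:e}
ways to finish when only these pieces remain (= sum over removing one remaining piece with nothing left below it):
  1 left: {1}→1  {5}→1  {7}→1  {8}→1
  2 left: {1,5}→2  {1,7}→2  {1,8}→2  {5,7}→2  {5,8}→2  {6,8}→1  {7,8}→2
  3 left: {1,5,7}→6  {1,5,8}→6  {1,6,8}→3  {1,7,8}→6  {4,6,8}→1  {5,6,8}→3  {5,7,8}→6  {6,7,8}→3
  4 left: {1,4,6,8}→4  {1,5,6,8}→12  {1,5,7,8}→24  {1,6,7,8}→12  {3,4,6,8}→1  {4,5,6,8}→4  {4,6,7,8}→4  {5,6,7,8}→12
  5 left: {1,3,4,6,8}→5  {1,4,5,6,8}→20  {1,4,6,7,8}→20  {1,5,6,7,8}→60  {2,3,4,6,8}→1  {3,4,5,6,8}→5  {3,4,6,7,8}→5  {4,5,6,7,8}→20
  6 left: {0,2,3,4,6,8}→1  {1,2,3,4,6,8}→6  {1,3,4,5,6,8}→30  {1,3,4,6,7,8}→30  {1,4,5,6,7,8}→120  {2,3,4,5,6,8}→6  {2,3,4,6,7,8}→6  {3,4,5,6,7,8}→30
  7 left: {0,1,2,3,4,6,8}→7  {0,2,3,4,5,6,8}→7  {0,2,3,4,6,7,8}→7  {1,2,3,4,5,6,8}→42  {1,2,3,4,6,7,8}→42  {1,3,4,5,6,7,8}→210  {2,3,4,5,6,7,8}→42
  placing 0:f first → 336 extensions
  placing 1:b first → 56 extensions
  placing 5:a first → 56 extensions
  placing 7:e first → 56 extensions
total linear extensions = 504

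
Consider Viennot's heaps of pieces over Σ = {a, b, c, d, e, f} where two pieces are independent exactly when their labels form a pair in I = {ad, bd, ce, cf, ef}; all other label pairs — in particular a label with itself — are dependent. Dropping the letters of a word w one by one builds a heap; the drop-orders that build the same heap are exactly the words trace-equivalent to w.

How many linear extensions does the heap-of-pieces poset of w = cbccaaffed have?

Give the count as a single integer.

piece 0:c — minimal
piece 1:b rests on {0:c}
piece 2:c rests on {1:b}
piece 3:c rests on {2:c}
piece 4:a rests on {3:c}
piece 5:a rests on {4:a}
piece 6:f rests on {5:a}
piece 7:f rests on {6:f}
piece 8:e rests on {5:a}
piece 9:d rests on {7:f, 8:e}
minimal pieces: {0:c}
ways to finish when only these pieces remain (= sum over removing one remaining piece with nothing left below it):
  1 left: {9}→1
  2 left: {7,9}→1  {8,9}→1
  3 left: {6,7,9}→1  {7,8,9}→2
  4 left: {6,7,8,9}→3
  5 left: {5,6,7,8,9}→3
  6 left: {4,5,6,7,8,9}→3
  7 left: {3,4,5,6,7,8,9}→3
  8 left: {2,3,4,5,6,7,8,9}→3
  placing 0:c first → 3 extensions

3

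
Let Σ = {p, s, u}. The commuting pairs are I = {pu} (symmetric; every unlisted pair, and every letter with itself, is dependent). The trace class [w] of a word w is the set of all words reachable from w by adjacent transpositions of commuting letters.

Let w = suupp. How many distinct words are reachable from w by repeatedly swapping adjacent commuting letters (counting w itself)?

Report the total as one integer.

piece 0:s — minimal
piece 1:u rests on {0:s}
piece 2:u rests on {1:u}
piece 3:p rests on {0:s}
piece 4:p rests on {3:p}
minimal pieces: {0:s}
ways to finish when only these pieces remain (= sum over removing one remaining piece with nothing left below it):
  1 left: {2}→1  {4}→1
  2 left: {1,2}→1  {2,4}→2  {3,4}→1
  3 left: {1,2,4}→3  {2,3,4}→3
  placing 0:s first → 6 extensions

6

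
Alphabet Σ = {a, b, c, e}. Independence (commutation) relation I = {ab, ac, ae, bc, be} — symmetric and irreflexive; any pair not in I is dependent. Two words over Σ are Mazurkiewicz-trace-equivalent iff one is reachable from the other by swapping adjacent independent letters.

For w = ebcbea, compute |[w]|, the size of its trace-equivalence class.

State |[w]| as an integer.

0(e) covers ∅
1(b) covers ∅
2(c) covers 0:e
3(b) covers 1:b
4(e) covers 2:c
5(a) covers ∅
floor of heap: 0:e, 1:b, 5:a
completions by unplaced set U, small U first (add the entries for U minus each lowest piece of U):
  |U|=1: {3}:1  {4}:1  {5}:1
  |U|=2: {1,3}:1  {2,4}:1  {3,4}:2  {3,5}:2  {4,5}:2
  |U|=3: {0,2,4}:1  {1,3,4}:3  {1,3,5}:3  {2,3,4}:3  {2,4,5}:3  {3,4,5}:6
  |U|=4: {0,2,3,4}:4  {0,2,4,5}:4  {1,2,3,4}:6  {1,3,4,5}:12  {2,3,4,5}:12
  start at 0(e): 30
  start at 1(b): 20
  start at 5(a): 10
sum over floor = 60

60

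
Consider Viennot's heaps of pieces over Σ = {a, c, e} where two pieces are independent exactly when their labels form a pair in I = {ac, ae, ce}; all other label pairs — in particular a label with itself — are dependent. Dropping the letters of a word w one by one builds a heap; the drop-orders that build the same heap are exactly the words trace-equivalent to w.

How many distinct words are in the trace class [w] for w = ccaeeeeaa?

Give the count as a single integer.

#0=c has no predecessor
#1=c depends on [0:c]
#2=a has no predecessor
#3=e has no predecessor
#4=e depends on [3:e]
#5=e depends on [4:e]
#6=e depends on [5:e]
#7=a depends on [2:a]
#8=a depends on [7:a]
sources: [0:c, 2:a, 3:e]
N(rest) = Σ N(rest − s) over sources s of rest; N(one piece) = 1:
  size 1 → [1]=1  [6]=1  [8]=1
  size 2 → [0,1]=1  [1,6]=2  [1,8]=2  [5,6]=1  [6,8]=2  [7,8]=1
  size 3 → [0,1,6]=3  [0,1,8]=3  [1,5,6]=3  [1,6,8]=6  [1,7,8]=3  [2,7,8]=1  [4,5,6]=1  [5,6,8]=3  [6,7,8]=3
  size 4 → [0,1,5,6]=6  [0,1,6,8]=12  [0,1,7,8]=6  [1,2,7,8]=4  [1,4,5,6]=4  [1,5,6,8]=12  [1,6,7,8]=12  [2,6,7,8]=4  [3,4,5,6]=1  [4,5,6,8]=4  [5,6,7,8]=6
  size 5 → [0,1,2,7,8]=10  [0,1,4,5,6]=10  [0,1,5,6,8]=30  [0,1,6,7,8]=30  [1,2,6,7,8]=20  [1,3,4,5,6]=5  [1,4,5,6,8]=20  [1,5,6,7,8]=30  [2,5,6,7,8]=10  [3,4,5,6,8]=5  [4,5,6,7,8]=10
  size 6 → [0,1,2,6,7,8]=60  [0,1,3,4,5,6]=15  [0,1,4,5,6,8]=60  [0,1,5,6,7,8]=90  [1,2,5,6,7,8]=60  [1,3,4,5,6,8]=30  [1,4,5,6,7,8]=60  [2,4,5,6,7,8]=20  [3,4,5,6,7,8]=15
  size 7 → [0,1,2,5,6,7,8]=210  [0,1,3,4,5,6,8]=105  [0,1,4,5,6,7,8]=210  [1,2,4,5,6,7,8]=140  [1,3,4,5,6,7,8]=105  [2,3,4,5,6,7,8]=35
  first=0(c) contributes 280
  first=2(a) contributes 420
  first=3(e) contributes 560
|[w]| = 1260

1260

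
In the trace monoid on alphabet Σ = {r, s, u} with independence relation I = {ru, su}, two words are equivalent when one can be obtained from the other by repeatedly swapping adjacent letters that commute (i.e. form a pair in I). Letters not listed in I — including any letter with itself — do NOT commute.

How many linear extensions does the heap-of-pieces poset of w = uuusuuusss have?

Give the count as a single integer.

210

drop 0:u onto floor
drop 1:u onto {0:u}
drop 2:u onto {1:u}
drop 3:s onto floor
drop 4:u onto {2:u}
drop 5:u onto {4:u}
drop 6:u onto {5:u}
drop 7:s onto {3:s}
drop 8:s onto {7:s}
drop 9:s onto {8:s}
ground layer = {0:u, 3:s}
drop-orders for the pieces not yet dropped (sum over which currently-grounded one goes next):
  1 to go: {6} 1  {9} 1
  2 to go: {5,6} 1  {6,9} 2  {8,9} 1
  3 to go: {4,5,6} 1  {5,6,9} 3  {6,8,9} 3  {7,8,9} 1
  4 to go: {2,4,5,6} 1  {3,7,8,9} 1  {4,5,6,9} 4  {5,6,8,9} 6  {6,7,8,9} 4
  5 to go: {1,2,4,5,6} 1  {2,4,5,6,9} 5  {3,6,7,8,9} 5  {4,5,6,8,9} 10  {5,6,7,8,9} 10
  6 to go: {0,1,2,4,5,6} 1  {1,2,4,5,6,9} 6  {2,4,5,6,8,9} 15  {3,5,6,7,8,9} 15  {4,5,6,7,8,9} 20
  7 to go: {0,1,2,4,5,6,9} 7  {1,2,4,5,6,8,9} 21  {2,4,5,6,7,8,9} 35  {3,4,5,6,7,8,9} 35
  8 to go: {0,1,2,4,5,6,8,9} 28  {1,2,4,5,6,7,8,9} 56  {2,3,4,5,6,7,8,9} 70
  if 0:u drops first: 126 orders
  if 3:s drops first: 84 orders
heap linearizations: 210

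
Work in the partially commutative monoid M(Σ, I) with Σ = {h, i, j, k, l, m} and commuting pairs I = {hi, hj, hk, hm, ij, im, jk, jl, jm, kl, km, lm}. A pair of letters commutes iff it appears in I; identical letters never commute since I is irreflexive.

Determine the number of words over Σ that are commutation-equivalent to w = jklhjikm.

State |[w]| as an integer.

piece 0:j — minimal
piece 1:k — minimal
piece 2:l — minimal
piece 3:h rests on {2:l}
piece 4:j rests on {0:j}
piece 5:i rests on {1:k, 2:l}
piece 6:k rests on {5:i}
piece 7:m — minimal
minimal pieces: {0:j, 1:k, 2:l, 7:m}
ways to finish when only these pieces remain (= sum over removing one remaining piece with nothing left below it):
  1 left: {3}→1  {4}→1  {6}→1  {7}→1
  2 left: {0,4}→1  {3,4}→2  {3,6}→2  {3,7}→2  {4,6}→2  {4,7}→2  {5,6}→1  {6,7}→2
  3 left: {0,3,4}→3  {0,4,6}→3  {0,4,7}→3  {1,5,6}→1  {3,4,6}→6  {3,4,7}→6  {3,5,6}→3  {3,6,7}→6  {4,5,6}→3  {4,6,7}→6  {5,6,7}→3
  4 left: {0,3,4,6}→12  {0,3,4,7}→12  {0,4,5,6}→6  {0,4,6,7}→12  {1,3,5,6}→4  {1,4,5,6}→4  {1,5,6,7}→4  {2,3,5,6}→3  {3,4,5,6}→12  {3,4,6,7}→24  {3,5,6,7}→12  {4,5,6,7}→12
  5 left: {0,1,4,5,6}→10  {0,3,4,5,6}→30  {0,3,4,6,7}→60  {0,4,5,6,7}→30  {1,2,3,5,6}→7  {1,3,4,5,6}→20  {1,3,5,6,7}→20  {1,4,5,6,7}→20  {2,3,4,5,6}→15  {2,3,5,6,7}→15  {3,4,5,6,7}→60
  6 left: {0,1,3,4,5,6}→60  {0,1,4,5,6,7}→60  {0,2,3,4,5,6}→45  {0,3,4,5,6,7}→180  {1,2,3,4,5,6}→42  {1,2,3,5,6,7}→42  {1,3,4,5,6,7}→120  {2,3,4,5,6,7}→90
  placing 0:j first → 294 extensions
  placing 1:k first → 315 extensions
  placing 2:l first → 420 extensions
  placing 7:m first → 147 extensions
total linear extensions = 1176

1176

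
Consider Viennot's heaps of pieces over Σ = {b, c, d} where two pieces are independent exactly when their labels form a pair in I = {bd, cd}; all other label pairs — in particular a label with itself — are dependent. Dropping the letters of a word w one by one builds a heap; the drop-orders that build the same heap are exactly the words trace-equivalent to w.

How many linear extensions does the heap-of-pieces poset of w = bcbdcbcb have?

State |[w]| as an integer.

piece 0:b — minimal
piece 1:c rests on {0:b}
piece 2:b rests on {1:c}
piece 3:d — minimal
piece 4:c rests on {2:b}
piece 5:b rests on {4:c}
piece 6:c rests on {5:b}
piece 7:b rests on {6:c}
minimal pieces: {0:b, 3:d}
ways to finish when only these pieces remain (= sum over removing one remaining piece with nothing left below it):
  1 left: {3}→1  {7}→1
  2 left: {3,7}→2  {6,7}→1
  3 left: {3,6,7}→3  {5,6,7}→1
  4 left: {3,5,6,7}→4  {4,5,6,7}→1
  5 left: {2,4,5,6,7}→1  {3,4,5,6,7}→5
  6 left: {1,2,4,5,6,7}→1  {2,3,4,5,6,7}→6
  placing 0:b first → 7 extensions
  placing 3:d first → 1 extensions
total linear extensions = 8

8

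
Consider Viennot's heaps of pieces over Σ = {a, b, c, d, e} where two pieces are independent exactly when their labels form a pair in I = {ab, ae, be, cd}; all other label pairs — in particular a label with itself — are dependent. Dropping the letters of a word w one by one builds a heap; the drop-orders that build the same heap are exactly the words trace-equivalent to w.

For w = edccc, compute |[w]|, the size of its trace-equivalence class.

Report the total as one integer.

4

piece 0:e — minimal
piece 1:d rests on {0:e}
piece 2:c rests on {0:e}
piece 3:c rests on {2:c}
piece 4:c rests on {3:c}
minimal pieces: {0:e}
ways to finish when only these pieces remain (= sum over removing one remaining piece with nothing left below it):
  1 left: {1}→1  {4}→1
  2 left: {1,4}→2  {3,4}→1
  3 left: {1,3,4}→3  {2,3,4}→1
  placing 0:e first → 4 extensions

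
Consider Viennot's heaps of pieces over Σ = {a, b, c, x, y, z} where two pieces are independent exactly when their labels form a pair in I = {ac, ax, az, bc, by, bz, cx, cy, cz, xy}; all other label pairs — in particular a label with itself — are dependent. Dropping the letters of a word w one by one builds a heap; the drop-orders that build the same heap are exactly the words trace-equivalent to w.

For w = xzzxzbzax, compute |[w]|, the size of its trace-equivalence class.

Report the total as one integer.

0(x) covers ∅
1(z) covers 0:x
2(z) covers 1:z
3(x) covers 2:z
4(z) covers 3:x
5(b) covers 3:x
6(z) covers 4:z
7(a) covers 5:b
8(x) covers 5:b, 6:z
floor of heap: 0:x
completions by unplaced set U, small U first (add the entries for U minus each lowest piece of U):
  |U|=1: {7}:1  {8}:1
  |U|=2: {6,8}:1  {7,8}:2
  |U|=3: {4,6,8}:1  {5,7,8}:2  {6,7,8}:3
  |U|=4: {4,6,7,8}:4  {5,6,7,8}:5
  |U|=5: {4,5,6,7,8}:9
  |U|=6: {3,4,5,6,7,8}:9
  |U|=7: {2,3,4,5,6,7,8}:9
  start at 0(x): 9

9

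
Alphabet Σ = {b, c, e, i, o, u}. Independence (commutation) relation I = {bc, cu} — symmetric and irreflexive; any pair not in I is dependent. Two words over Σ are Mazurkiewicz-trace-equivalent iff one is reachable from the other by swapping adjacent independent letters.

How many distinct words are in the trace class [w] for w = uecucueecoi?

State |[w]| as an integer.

6

#0=u has no predecessor
#1=e depends on [0:u]
#2=c depends on [1:e]
#3=u depends on [1:e]
#4=c depends on [2:c]
#5=u depends on [3:u]
#6=e depends on [4:c, 5:u]
#7=e depends on [6:e]
#8=c depends on [7:e]
#9=o depends on [8:c]
#10=i depends on [9:o]
sources: [0:u]
N(rest) = Σ N(rest − s) over sources s of rest; N(one piece) = 1:
  size 1 → [10]=1
  size 2 → [9,10]=1
  size 3 → [8,9,10]=1
  size 4 → [7,8,9,10]=1
  size 5 → [6,7,8,9,10]=1
  size 6 → [4,6,7,8,9,10]=1  [5,6,7,8,9,10]=1
  size 7 → [2,4,6,7,8,9,10]=1  [3,5,6,7,8,9,10]=1  [4,5,6,7,8,9,10]=2
  size 8 → [2,4,5,6,7,8,9,10]=3  [3,4,5,6,7,8,9,10]=3
  size 9 → [2,3,4,5,6,7,8,9,10]=6
  first=0(u) contributes 6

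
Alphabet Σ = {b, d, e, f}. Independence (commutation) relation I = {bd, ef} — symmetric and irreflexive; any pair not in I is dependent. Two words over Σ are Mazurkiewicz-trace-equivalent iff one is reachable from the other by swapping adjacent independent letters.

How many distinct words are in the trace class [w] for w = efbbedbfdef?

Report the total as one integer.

8

0(e) covers ∅
1(f) covers ∅
2(b) covers 0:e, 1:f
3(b) covers 2:b
4(e) covers 3:b
5(d) covers 4:e
6(b) covers 4:e
7(f) covers 5:d, 6:b
8(d) covers 7:f
9(e) covers 8:d
10(f) covers 8:d
floor of heap: 0:e, 1:f
completions by unplaced set U, small U first (add the entries for U minus each lowest piece of U):
  |U|=1: {9}:1  {10}:1
  |U|=2: {9,10}:2
  |U|=3: {8,9,10}:2
  |U|=4: {7,8,9,10}:2
  |U|=5: {5,7,8,9,10}:2  {6,7,8,9,10}:2
  |U|=6: {5,6,7,8,9,10}:4
  |U|=7: {4,5,6,7,8,9,10}:4
  |U|=8: {3,4,5,6,7,8,9,10}:4
  |U|=9: {2,3,4,5,6,7,8,9,10}:4
  start at 0(e): 4
  start at 1(f): 4
sum over floor = 8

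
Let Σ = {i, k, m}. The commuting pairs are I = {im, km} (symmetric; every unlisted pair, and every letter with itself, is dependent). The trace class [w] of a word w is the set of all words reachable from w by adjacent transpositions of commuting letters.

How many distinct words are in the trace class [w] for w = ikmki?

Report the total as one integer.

5

#0=i has no predecessor
#1=k depends on [0:i]
#2=m has no predecessor
#3=k depends on [1:k]
#4=i depends on [3:k]
sources: [0:i, 2:m]
N(rest) = Σ N(rest − s) over sources s of rest; N(one piece) = 1:
  size 1 → [2]=1  [4]=1
  size 2 → [2,4]=2  [3,4]=1
  size 3 → [1,3,4]=1  [2,3,4]=3
  first=0(i) contributes 4
  first=2(m) contributes 1
|[w]| = 5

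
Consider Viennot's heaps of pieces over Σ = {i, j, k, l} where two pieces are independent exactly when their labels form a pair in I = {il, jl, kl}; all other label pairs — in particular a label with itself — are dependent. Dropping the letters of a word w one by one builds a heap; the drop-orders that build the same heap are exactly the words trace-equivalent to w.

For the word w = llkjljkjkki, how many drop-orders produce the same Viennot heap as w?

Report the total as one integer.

0(l) covers ∅
1(l) covers 0:l
2(k) covers ∅
3(j) covers 2:k
4(l) covers 1:l
5(j) covers 3:j
6(k) covers 5:j
7(j) covers 6:k
8(k) covers 7:j
9(k) covers 8:k
10(i) covers 9:k
floor of heap: 0:l, 2:k
completions by unplaced set U, small U first (add the entries for U minus each lowest piece of U):
  |U|=1: {4}:1  {10}:1
  |U|=2: {1,4}:1  {4,10}:2  {9,10}:1
  |U|=3: {0,1,4}:1  {1,4,10}:3  {4,9,10}:3  {8,9,10}:1
  |U|=4: {0,1,4,10}:4  {1,4,9,10}:6  {4,8,9,10}:4  {7,8,9,10}:1
  |U|=5: {0,1,4,9,10}:10  {1,4,8,9,10}:10  {4,7,8,9,10}:5  {6,7,8,9,10}:1
  |U|=6: {0,1,4,8,9,10}:20  {1,4,7,8,9,10}:15  {4,6,7,8,9,10}:6  {5,6,7,8,9,10}:1
  |U|=7: {0,1,4,7,8,9,10}:35  {1,4,6,7,8,9,10}:21  {3,5,6,7,8,9,10}:1  {4,5,6,7,8,9,10}:7
  |U|=8: {0,1,4,6,7,8,9,10}:56  {1,4,5,6,7,8,9,10}:28  {2,3,5,6,7,8,9,10}:1  {3,4,5,6,7,8,9,10}:8
  |U|=9: {0,1,4,5,6,7,8,9,10}:84  {1,3,4,5,6,7,8,9,10}:36  {2,3,4,5,6,7,8,9,10}:9
  start at 0(l): 45
  start at 2(k): 120
sum over floor = 165

165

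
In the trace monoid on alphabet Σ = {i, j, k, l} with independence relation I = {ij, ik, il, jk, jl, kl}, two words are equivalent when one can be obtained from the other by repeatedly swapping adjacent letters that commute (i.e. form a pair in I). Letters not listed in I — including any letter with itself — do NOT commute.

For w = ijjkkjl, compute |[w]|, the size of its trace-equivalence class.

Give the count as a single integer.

420

drop 0:i onto floor
drop 1:j onto floor
drop 2:j onto {1:j}
drop 3:k onto floor
drop 4:k onto {3:k}
drop 5:j onto {2:j}
drop 6:l onto floor
ground layer = {0:i, 1:j, 3:k, 6:l}
drop-orders for the pieces not yet dropped (sum over which currently-grounded one goes next):
  1 to go: {0} 1  {4} 1  {5} 1  {6} 1
  2 to go: {0,4} 2  {0,5} 2  {0,6} 2  {2,5} 1  {3,4} 1  {4,5} 2  {4,6} 2  {5,6} 2
  3 to go: {0,2,5} 3  {0,3,4} 3  {0,4,5} 6  {0,4,6} 6  {0,5,6} 6  {1,2,5} 1  {2,4,5} 3  {2,5,6} 3  {3,4,5} 3  {3,4,6} 3  {4,5,6} 6
  4 to go: {0,1,2,5} 4  {0,2,4,5} 12  {0,2,5,6} 12  {0,3,4,5} 12  {0,3,4,6} 12  {0,4,5,6} 24  {1,2,4,5} 4  {1,2,5,6} 4  {2,3,4,5} 6  {2,4,5,6} 12  {3,4,5,6} 12
  5 to go: {0,1,2,4,5} 20  {0,1,2,5,6} 20  {0,2,3,4,5} 30  {0,2,4,5,6} 60  {0,3,4,5,6} 60  {1,2,3,4,5} 10  {1,2,4,5,6} 20  {2,3,4,5,6} 30
  if 0:i drops first: 60 orders
  if 1:j drops first: 180 orders
  if 3:k drops first: 120 orders
  if 6:l drops first: 60 orders
heap linearizations: 420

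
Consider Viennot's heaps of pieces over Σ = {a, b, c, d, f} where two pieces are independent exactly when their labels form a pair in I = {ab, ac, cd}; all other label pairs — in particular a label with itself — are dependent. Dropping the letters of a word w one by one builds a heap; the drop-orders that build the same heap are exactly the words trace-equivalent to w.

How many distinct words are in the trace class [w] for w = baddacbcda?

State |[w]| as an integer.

0(b) covers ∅
1(a) covers ∅
2(d) covers 0:b, 1:a
3(d) covers 2:d
4(a) covers 3:d
5(c) covers 0:b
6(b) covers 3:d, 5:c
7(c) covers 6:b
8(d) covers 4:a, 6:b
9(a) covers 8:d
floor of heap: 0:b, 1:a
completions by unplaced set U, small U first (add the entries for U minus each lowest piece of U):
  |U|=1: {7}:1  {9}:1
  |U|=2: {7,9}:2  {8,9}:1
  |U|=3: {4,8,9}:1  {7,8,9}:3
  |U|=4: {4,7,8,9}:4  {6,7,8,9}:3
  |U|=5: {4,6,7,8,9}:7  {5,6,7,8,9}:3
  |U|=6: {3,4,6,7,8,9}:7  {4,5,6,7,8,9}:10
  |U|=7: {2,3,4,6,7,8,9}:7  {3,4,5,6,7,8,9}:17
  |U|=8: {1,2,3,4,6,7,8,9}:7  {2,3,4,5,6,7,8,9}:24
  start at 0(b): 31
  start at 1(a): 24
sum over floor = 55

55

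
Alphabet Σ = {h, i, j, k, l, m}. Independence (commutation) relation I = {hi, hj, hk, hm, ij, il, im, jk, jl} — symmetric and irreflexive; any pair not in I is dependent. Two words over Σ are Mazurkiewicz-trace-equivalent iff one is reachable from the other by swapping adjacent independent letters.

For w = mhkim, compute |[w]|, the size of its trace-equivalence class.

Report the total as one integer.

10

#0=m has no predecessor
#1=h has no predecessor
#2=k depends on [0:m]
#3=i depends on [2:k]
#4=m depends on [2:k]
sources: [0:m, 1:h]
N(rest) = Σ N(rest − s) over sources s of rest; N(one piece) = 1:
  size 1 → [1]=1  [3]=1  [4]=1
  size 2 → [1,3]=2  [1,4]=2  [3,4]=2
  size 3 → [1,3,4]=6  [2,3,4]=2
  first=0(m) contributes 8
  first=1(h) contributes 2
|[w]| = 10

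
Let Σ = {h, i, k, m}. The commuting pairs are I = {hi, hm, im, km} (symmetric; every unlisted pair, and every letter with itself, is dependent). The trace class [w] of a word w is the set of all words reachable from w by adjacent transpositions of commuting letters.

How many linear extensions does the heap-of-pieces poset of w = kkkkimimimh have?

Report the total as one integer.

660

piece 0:k — minimal
piece 1:k rests on {0:k}
piece 2:k rests on {1:k}
piece 3:k rests on {2:k}
piece 4:i rests on {3:k}
piece 5:m — minimal
piece 6:i rests on {4:i}
piece 7:m rests on {5:m}
piece 8:i rests on {6:i}
piece 9:m rests on {7:m}
piece 10:h rests on {3:k}
minimal pieces: {0:k, 5:m}
ways to finish when only these pieces remain (= sum over removing one remaining piece with nothing left below it):
  1 left: {8}→1  {9}→1  {10}→1
  2 left: {6,8}→1  {7,9}→1  {8,9}→2  {8,10}→2  {9,10}→2
  3 left: {4,6,8}→1  {5,7,9}→1  {6,8,9}→3  {6,8,10}→3  {7,8,9}→3  {7,9,10}→3  {8,9,10}→6
  4 left: {4,6,8,9}→4  {4,6,8,10}→4  {5,7,8,9}→4  {5,7,9,10}→4  {6,7,8,9}→6  {6,8,9,10}→12  {7,8,9,10}→12
  5 left: {3,4,6,8,10}→4  {4,6,7,8,9}→10  {4,6,8,9,10}→20  {5,6,7,8,9}→10  {5,7,8,9,10}→20  {6,7,8,9,10}→30
  6 left: {2,3,4,6,8,10}→4  {3,4,6,8,9,10}→24  {4,5,6,7,8,9}→20  {4,6,7,8,9,10}→60  {5,6,7,8,9,10}→60
  7 left: {1,2,3,4,6,8,10}→4  {2,3,4,6,8,9,10}→28  {3,4,6,7,8,9,10}→84  {4,5,6,7,8,9,10}→140
  8 left: {0,1,2,3,4,6,8,10}→4  {1,2,3,4,6,8,9,10}→32  {2,3,4,6,7,8,9,10}→112  {3,4,5,6,7,8,9,10}→224
  9 left: {0,1,2,3,4,6,8,9,10}→36  {1,2,3,4,6,7,8,9,10}→144  {2,3,4,5,6,7,8,9,10}→336
  placing 0:k first → 480 extensions
  placing 5:m first → 180 extensions
total linear extensions = 660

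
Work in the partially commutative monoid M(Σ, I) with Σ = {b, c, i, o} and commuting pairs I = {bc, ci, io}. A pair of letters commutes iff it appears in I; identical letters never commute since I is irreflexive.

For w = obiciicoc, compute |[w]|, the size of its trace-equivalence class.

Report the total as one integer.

0(o) covers ∅
1(b) covers 0:o
2(i) covers 1:b
3(c) covers 0:o
4(i) covers 2:i
5(i) covers 4:i
6(c) covers 3:c
7(o) covers 1:b, 6:c
8(c) covers 7:o
floor of heap: 0:o
completions by unplaced set U, small U first (add the entries for U minus each lowest piece of U):
  |U|=1: {5}:1  {8}:1
  |U|=2: {4,5}:1  {5,8}:2  {7,8}:1
  |U|=3: {2,4,5}:1  {4,5,8}:3  {5,7,8}:3  {6,7,8}:1
  |U|=4: {2,4,5,8}:4  {3,6,7,8}:1  {4,5,7,8}:6  {5,6,7,8}:4
  |U|=5: {2,4,5,7,8}:10  {3,5,6,7,8}:5  {4,5,6,7,8}:10
  |U|=6: {1,2,4,5,7,8}:10  {2,4,5,6,7,8}:20  {3,4,5,6,7,8}:15
  |U|=7: {1,2,4,5,6,7,8}:30  {2,3,4,5,6,7,8}:35
  start at 0(o): 65

65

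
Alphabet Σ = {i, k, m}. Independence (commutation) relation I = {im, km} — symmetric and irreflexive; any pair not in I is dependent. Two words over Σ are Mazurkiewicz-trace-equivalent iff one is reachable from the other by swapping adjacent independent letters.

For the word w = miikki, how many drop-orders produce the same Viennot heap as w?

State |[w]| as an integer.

6

drop 0:m onto floor
drop 1:i onto floor
drop 2:i onto {1:i}
drop 3:k onto {2:i}
drop 4:k onto {3:k}
drop 5:i onto {4:k}
ground layer = {0:m, 1:i}
drop-orders for the pieces not yet dropped (sum over which currently-grounded one goes next):
  1 to go: {0} 1  {5} 1
  2 to go: {0,5} 2  {4,5} 1
  3 to go: {0,4,5} 3  {3,4,5} 1
  4 to go: {0,3,4,5} 4  {2,3,4,5} 1
  if 0:m drops first: 1 orders
  if 1:i drops first: 5 orders
heap linearizations: 6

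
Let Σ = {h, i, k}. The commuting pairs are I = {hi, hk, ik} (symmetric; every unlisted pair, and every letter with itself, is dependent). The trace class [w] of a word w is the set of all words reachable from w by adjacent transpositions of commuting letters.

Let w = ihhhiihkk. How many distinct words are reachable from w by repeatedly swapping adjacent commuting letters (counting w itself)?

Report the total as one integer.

1260

0(i) covers ∅
1(h) covers ∅
2(h) covers 1:h
3(h) covers 2:h
4(i) covers 0:i
5(i) covers 4:i
6(h) covers 3:h
7(k) covers ∅
8(k) covers 7:k
floor of heap: 0:i, 1:h, 7:k
completions by unplaced set U, small U first (add the entries for U minus each lowest piece of U):
  |U|=1: {5}:1  {6}:1  {8}:1
  |U|=2: {3,6}:1  {4,5}:1  {5,6}:2  {5,8}:2  {6,8}:2  {7,8}:1
  |U|=3: {0,4,5}:1  {2,3,6}:1  {3,5,6}:3  {3,6,8}:3  {4,5,6}:3  {4,5,8}:3  {5,6,8}:6  {5,7,8}:3  {6,7,8}:3
  |U|=4: {0,4,5,6}:4  {0,4,5,8}:4  {1,2,3,6}:1  {2,3,5,6}:4  {2,3,6,8}:4  {3,4,5,6}:6  {3,5,6,8}:12  {3,6,7,8}:6  {4,5,6,8}:12  {4,5,7,8}:6  {5,6,7,8}:12
  |U|=5: {0,3,4,5,6}:10  {0,4,5,6,8}:20  {0,4,5,7,8}:10  {1,2,3,5,6}:5  {1,2,3,6,8}:5  {2,3,4,5,6}:10  {2,3,5,6,8}:20  {2,3,6,7,8}:10  {3,4,5,6,8}:30  {3,5,6,7,8}:30  {4,5,6,7,8}:30
  |U|=6: {0,2,3,4,5,6}:20  {0,3,4,5,6,8}:60  {0,4,5,6,7,8}:60  {1,2,3,4,5,6}:15  {1,2,3,5,6,8}:30  {1,2,3,6,7,8}:15  {2,3,4,5,6,8}:60  {2,3,5,6,7,8}:60  {3,4,5,6,7,8}:90
  |U|=7: {0,1,2,3,4,5,6}:35  {0,2,3,4,5,6,8}:140  {0,3,4,5,6,7,8}:210  {1,2,3,4,5,6,8}:105  {1,2,3,5,6,7,8}:105  {2,3,4,5,6,7,8}:210
  start at 0(i): 420
  start at 1(h): 560
  start at 7(k): 280
sum over floor = 1260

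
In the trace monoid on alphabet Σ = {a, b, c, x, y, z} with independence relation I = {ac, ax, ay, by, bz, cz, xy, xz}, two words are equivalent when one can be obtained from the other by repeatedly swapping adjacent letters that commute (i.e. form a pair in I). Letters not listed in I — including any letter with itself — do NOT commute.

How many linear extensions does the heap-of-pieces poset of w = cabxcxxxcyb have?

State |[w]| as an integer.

4

piece 0:c — minimal
piece 1:a — minimal
piece 2:b rests on {0:c, 1:a}
piece 3:x rests on {2:b}
piece 4:c rests on {3:x}
piece 5:x rests on {4:c}
piece 6:x rests on {5:x}
piece 7:x rests on {6:x}
piece 8:c rests on {7:x}
piece 9:y rests on {8:c}
piece 10:b rests on {8:c}
minimal pieces: {0:c, 1:a}
ways to finish when only these pieces remain (= sum over removing one remaining piece with nothing left below it):
  1 left: {9}→1  {10}→1
  2 left: {9,10}→2
  3 left: {8,9,10}→2
  4 left: {7,8,9,10}→2
  5 left: {6,7,8,9,10}→2
  6 left: {5,6,7,8,9,10}→2
  7 left: {4,5,6,7,8,9,10}→2
  8 left: {3,4,5,6,7,8,9,10}→2
  9 left: {2,3,4,5,6,7,8,9,10}→2
  placing 0:c first → 2 extensions
  placing 1:a first → 2 extensions
total linear extensions = 4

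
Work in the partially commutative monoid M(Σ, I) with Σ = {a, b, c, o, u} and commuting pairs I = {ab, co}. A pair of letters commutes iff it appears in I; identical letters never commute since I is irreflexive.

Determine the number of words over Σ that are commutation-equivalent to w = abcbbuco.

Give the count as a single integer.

#0=a has no predecessor
#1=b has no predecessor
#2=c depends on [0:a, 1:b]
#3=b depends on [2:c]
#4=b depends on [3:b]
#5=u depends on [4:b]
#6=c depends on [5:u]
#7=o depends on [5:u]
sources: [0:a, 1:b]
N(rest) = Σ N(rest − s) over sources s of rest; N(one piece) = 1:
  size 1 → [6]=1  [7]=1
  size 2 → [6,7]=2
  size 3 → [5,6,7]=2
  size 4 → [4,5,6,7]=2
  size 5 → [3,4,5,6,7]=2
  size 6 → [2,3,4,5,6,7]=2
  first=0(a) contributes 2
  first=1(b) contributes 2
|[w]| = 4

4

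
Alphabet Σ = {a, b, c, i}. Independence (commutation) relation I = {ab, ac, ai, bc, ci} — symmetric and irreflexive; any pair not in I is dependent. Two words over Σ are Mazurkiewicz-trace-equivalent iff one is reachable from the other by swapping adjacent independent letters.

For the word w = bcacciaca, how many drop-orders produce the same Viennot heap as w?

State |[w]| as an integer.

drop 0:b onto floor
drop 1:c onto floor
drop 2:a onto floor
drop 3:c onto {1:c}
drop 4:c onto {3:c}
drop 5:i onto {0:b}
drop 6:a onto {2:a}
drop 7:c onto {4:c}
drop 8:a onto {6:a}
ground layer = {0:b, 1:c, 2:a}
drop-orders for the pieces not yet dropped (sum over which currently-grounded one goes next):
  1 to go: {5} 1  {7} 1  {8} 1
  2 to go: {0,5} 1  {4,7} 1  {5,7} 2  {5,8} 2  {6,8} 1  {7,8} 2
  3 to go: {0,5,7} 3  {0,5,8} 3  {2,6,8} 1  {3,4,7} 1  {4,5,7} 3  {4,7,8} 3  {5,6,8} 3  {5,7,8} 6  {6,7,8} 3
  4 to go: {0,4,5,7} 6  {0,5,6,8} 6  {0,5,7,8} 12  {1,3,4,7} 1  {2,5,6,8} 4  {2,6,7,8} 4  {3,4,5,7} 4  {3,4,7,8} 4  {4,5,7,8} 12  {4,6,7,8} 6  {5,6,7,8} 12
  5 to go: {0,2,5,6,8} 10  {0,3,4,5,7} 10  {0,4,5,7,8} 30  {0,5,6,7,8} 30  {1,3,4,5,7} 5  {1,3,4,7,8} 5  {2,4,6,7,8} 10  {2,5,6,7,8} 20  {3,4,5,7,8} 20  {3,4,6,7,8} 10  {4,5,6,7,8} 30
  6 to go: {0,1,3,4,5,7} 15  {0,2,5,6,7,8} 60  {0,3,4,5,7,8} 60  {0,4,5,6,7,8} 90  {1,3,4,5,7,8} 30  {1,3,4,6,7,8} 15  {2,3,4,6,7,8} 20  {2,4,5,6,7,8} 60  {3,4,5,6,7,8} 60
  7 to go: {0,1,3,4,5,7,8} 105  {0,2,4,5,6,7,8} 210  {0,3,4,5,6,7,8} 210  {1,2,3,4,6,7,8} 35  {1,3,4,5,6,7,8} 105  {2,3,4,5,6,7,8} 140
  if 0:b drops first: 280 orders
  if 1:c drops first: 560 orders
  if 2:a drops first: 420 orders
heap linearizations: 1260

1260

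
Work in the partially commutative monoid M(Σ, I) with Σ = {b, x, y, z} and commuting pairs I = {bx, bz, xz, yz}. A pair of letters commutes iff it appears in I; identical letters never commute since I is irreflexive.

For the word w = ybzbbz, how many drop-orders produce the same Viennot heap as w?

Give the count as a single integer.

15

0(y) covers ∅
1(b) covers 0:y
2(z) covers ∅
3(b) covers 1:b
4(b) covers 3:b
5(z) covers 2:z
floor of heap: 0:y, 2:z
completions by unplaced set U, small U first (add the entries for U minus each lowest piece of U):
  |U|=1: {4}:1  {5}:1
  |U|=2: {2,5}:1  {3,4}:1  {4,5}:2
  |U|=3: {1,3,4}:1  {2,4,5}:3  {3,4,5}:3
  |U|=4: {0,1,3,4}:1  {1,3,4,5}:4  {2,3,4,5}:6
  start at 0(y): 10
  start at 2(z): 5
sum over floor = 15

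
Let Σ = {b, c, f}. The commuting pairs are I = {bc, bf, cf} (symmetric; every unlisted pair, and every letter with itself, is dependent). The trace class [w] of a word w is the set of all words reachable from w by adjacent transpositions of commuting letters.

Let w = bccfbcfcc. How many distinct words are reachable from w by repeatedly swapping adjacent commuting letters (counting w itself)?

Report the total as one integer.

756

#0=b has no predecessor
#1=c has no predecessor
#2=c depends on [1:c]
#3=f has no predecessor
#4=b depends on [0:b]
#5=c depends on [2:c]
#6=f depends on [3:f]
#7=c depends on [5:c]
#8=c depends on [7:c]
sources: [0:b, 1:c, 3:f]
N(rest) = Σ N(rest − s) over sources s of rest; N(one piece) = 1:
  size 1 → [4]=1  [6]=1  [8]=1
  size 2 → [0,4]=1  [3,6]=1  [4,6]=2  [4,8]=2  [6,8]=2  [7,8]=1
  size 3 → [0,4,6]=3  [0,4,8]=3  [3,4,6]=3  [3,6,8]=3  [4,6,8]=6  [4,7,8]=3  [5,7,8]=1  [6,7,8]=3
  size 4 → [0,3,4,6]=6  [0,4,6,8]=12  [0,4,7,8]=6  [2,5,7,8]=1  [3,4,6,8]=12  [3,6,7,8]=6  [4,5,7,8]=4  [4,6,7,8]=12  [5,6,7,8]=4
  size 5 → [0,3,4,6,8]=30  [0,4,5,7,8]=10  [0,4,6,7,8]=30  [1,2,5,7,8]=1  [2,4,5,7,8]=5  [2,5,6,7,8]=5  [3,4,6,7,8]=30  [3,5,6,7,8]=10  [4,5,6,7,8]=20
  size 6 → [0,2,4,5,7,8]=15  [0,3,4,6,7,8]=90  [0,4,5,6,7,8]=60  [1,2,4,5,7,8]=6  [1,2,5,6,7,8]=6  [2,3,5,6,7,8]=15  [2,4,5,6,7,8]=30  [3,4,5,6,7,8]=60
  size 7 → [0,1,2,4,5,7,8]=21  [0,2,4,5,6,7,8]=105  [0,3,4,5,6,7,8]=210  [1,2,3,5,6,7,8]=21  [1,2,4,5,6,7,8]=42  [2,3,4,5,6,7,8]=105
  first=0(b) contributes 168
  first=1(c) contributes 420
  first=3(f) contributes 168
|[w]| = 756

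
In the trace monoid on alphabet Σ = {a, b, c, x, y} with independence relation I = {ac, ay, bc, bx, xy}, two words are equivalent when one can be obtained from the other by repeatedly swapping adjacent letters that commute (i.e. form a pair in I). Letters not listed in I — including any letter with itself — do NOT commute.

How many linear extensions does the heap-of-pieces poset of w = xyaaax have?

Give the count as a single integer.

6

piece 0:x — minimal
piece 1:y — minimal
piece 2:a rests on {0:x}
piece 3:a rests on {2:a}
piece 4:a rests on {3:a}
piece 5:x rests on {4:a}
minimal pieces: {0:x, 1:y}
ways to finish when only these pieces remain (= sum over removing one remaining piece with nothing left below it):
  1 left: {1}→1  {5}→1
  2 left: {1,5}→2  {4,5}→1
  3 left: {1,4,5}→3  {3,4,5}→1
  4 left: {1,3,4,5}→4  {2,3,4,5}→1
  placing 0:x first → 5 extensions
  placing 1:y first → 1 extensions
total linear extensions = 6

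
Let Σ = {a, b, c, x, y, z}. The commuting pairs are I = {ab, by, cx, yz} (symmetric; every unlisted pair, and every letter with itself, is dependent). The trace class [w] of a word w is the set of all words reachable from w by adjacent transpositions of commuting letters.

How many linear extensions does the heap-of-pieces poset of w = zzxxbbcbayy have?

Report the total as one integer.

drop 0:z onto floor
drop 1:z onto {0:z}
drop 2:x onto {1:z}
drop 3:x onto {2:x}
drop 4:b onto {3:x}
drop 5:b onto {4:b}
drop 6:c onto {5:b}
drop 7:b onto {6:c}
drop 8:a onto {6:c}
drop 9:y onto {8:a}
drop 10:y onto {9:y}
ground layer = {0:z}
drop-orders for the pieces not yet dropped (sum over which currently-grounded one goes next):
  1 to go: {7} 1  {10} 1
  2 to go: {7,10} 2  {9,10} 1
  3 to go: {7,9,10} 3  {8,9,10} 1
  4 to go: {7,8,9,10} 4
  5 to go: {6,7,8,9,10} 4
  6 to go: {5,6,7,8,9,10} 4
  7 to go: {4,5,6,7,8,9,10} 4
  8 to go: {3,4,5,6,7,8,9,10} 4
  9 to go: {2,3,4,5,6,7,8,9,10} 4
  if 0:z drops first: 4 orders

4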